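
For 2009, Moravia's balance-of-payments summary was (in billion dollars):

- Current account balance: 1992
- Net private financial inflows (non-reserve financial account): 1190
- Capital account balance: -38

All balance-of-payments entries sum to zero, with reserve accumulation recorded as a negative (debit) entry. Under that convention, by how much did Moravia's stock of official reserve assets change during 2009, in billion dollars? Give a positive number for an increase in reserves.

3144

Official reserve transactions balance = -(1992 + (-38) + 1190) = -3144
An accumulation of reserves is recorded as a debit (negative entry), so the change in the stock of reserves is the negative of that balance.
Change in official reserves = -(-3144) = 3144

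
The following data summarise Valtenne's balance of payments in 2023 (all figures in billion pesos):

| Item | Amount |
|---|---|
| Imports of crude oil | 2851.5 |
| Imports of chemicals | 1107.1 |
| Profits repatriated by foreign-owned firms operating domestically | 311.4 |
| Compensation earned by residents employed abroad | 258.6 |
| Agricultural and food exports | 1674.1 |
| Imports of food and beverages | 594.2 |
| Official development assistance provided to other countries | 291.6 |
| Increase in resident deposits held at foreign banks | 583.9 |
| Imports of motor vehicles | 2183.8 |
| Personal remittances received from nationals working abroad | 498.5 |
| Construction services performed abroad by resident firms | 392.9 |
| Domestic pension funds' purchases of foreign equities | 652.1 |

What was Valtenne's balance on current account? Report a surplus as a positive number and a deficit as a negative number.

-4515.5

Goods: 1674.1 - 2183.8 - 594.2 - 2851.5 - 1107.1 = -5062.5
Services: 392.9
Primary income: 258.6 - 311.4 = -52.8
Secondary income: -291.6 + 498.5 = 206.9
Current account = (-5062.5) + 392.9 + (-52.8) + 206.9 = -4515.5
(Excluded from the current account — financial account: increase in resident deposits held at foreign banks 583.9, domestic pension funds' purchases of foreign equities 652.1.)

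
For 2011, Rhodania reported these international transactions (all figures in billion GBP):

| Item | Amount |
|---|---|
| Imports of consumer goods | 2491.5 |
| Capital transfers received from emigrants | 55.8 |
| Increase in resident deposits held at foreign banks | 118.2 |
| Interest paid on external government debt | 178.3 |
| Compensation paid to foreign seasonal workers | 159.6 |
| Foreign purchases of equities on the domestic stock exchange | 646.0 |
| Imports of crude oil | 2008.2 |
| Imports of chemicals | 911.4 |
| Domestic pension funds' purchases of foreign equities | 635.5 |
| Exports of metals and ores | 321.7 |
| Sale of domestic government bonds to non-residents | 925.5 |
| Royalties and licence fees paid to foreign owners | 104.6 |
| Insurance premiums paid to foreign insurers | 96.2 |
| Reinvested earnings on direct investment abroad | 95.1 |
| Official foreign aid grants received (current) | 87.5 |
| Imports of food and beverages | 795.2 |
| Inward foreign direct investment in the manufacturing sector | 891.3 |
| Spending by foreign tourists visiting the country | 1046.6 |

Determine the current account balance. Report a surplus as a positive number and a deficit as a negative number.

Goods: -2008.2 - 911.4 - 2491.5 + 321.7 - 795.2 = -5884.6
Services: -104.6 + 1046.6 - 96.2 = 845.8
Primary income: -178.3 + 95.1 - 159.6 = -242.8
Secondary income: 87.5
Current account = (-5884.6) + 845.8 + (-242.8) + 87.5 = -5194.1
(Excluded from the current account — capital account: capital transfers received from emigrants 55.8; financial account: increase in resident deposits held at foreign banks 118.2, foreign purchases of equities on the domestic stock exchange 646.0, domestic pension funds' purchases of foreign equities 635.5, sale of domestic government bonds to non-residents 925.5, inward foreign direct investment in the manufacturing sector 891.3.)

-5194.1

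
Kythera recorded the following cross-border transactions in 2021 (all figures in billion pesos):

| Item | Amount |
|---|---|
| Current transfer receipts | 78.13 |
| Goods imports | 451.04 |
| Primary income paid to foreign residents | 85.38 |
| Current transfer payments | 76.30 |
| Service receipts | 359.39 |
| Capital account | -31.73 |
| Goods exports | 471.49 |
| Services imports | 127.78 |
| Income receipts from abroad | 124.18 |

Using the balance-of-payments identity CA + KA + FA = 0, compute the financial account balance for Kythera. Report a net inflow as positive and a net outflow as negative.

Goods balance = 471.49 - 451.04 = 20.45
Services balance = 359.39 - 127.78 = 231.61
Trade balance (goods + services) = 20.45 + 231.61 = 252.06
Net primary income = 124.18 - 85.38 = 38.80
Net secondary income = 78.13 - 76.30 = 1.83
Current account = 252.06 + 38.80 + 1.83 = 292.69
Financial account = -(292.69 + (-31.73)) = -260.96

-260.96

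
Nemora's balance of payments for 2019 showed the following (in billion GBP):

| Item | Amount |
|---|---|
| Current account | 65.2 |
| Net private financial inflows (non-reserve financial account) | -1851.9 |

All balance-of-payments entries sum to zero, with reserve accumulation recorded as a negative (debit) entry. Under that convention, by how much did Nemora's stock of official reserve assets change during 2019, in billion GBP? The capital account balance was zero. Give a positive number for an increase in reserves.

-1786.7

Official reserve transactions balance = -(65.2 + (-1851.9)) = 1786.7
An accumulation of reserves is recorded as a debit (negative entry), so the change in the stock of reserves is the negative of that balance.
Change in official reserves = -(1786.7) = -1786.7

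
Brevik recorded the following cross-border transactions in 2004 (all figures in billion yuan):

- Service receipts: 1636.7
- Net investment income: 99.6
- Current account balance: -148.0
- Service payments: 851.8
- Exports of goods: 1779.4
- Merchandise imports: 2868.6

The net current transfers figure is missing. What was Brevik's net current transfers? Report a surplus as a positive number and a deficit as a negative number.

Current account = goods balance + services balance + net primary income + net secondary income
Sum of the known components = -204.7
Net current transfers = CA - (known components) = -148.0 - (-204.7) = 56.7

56.7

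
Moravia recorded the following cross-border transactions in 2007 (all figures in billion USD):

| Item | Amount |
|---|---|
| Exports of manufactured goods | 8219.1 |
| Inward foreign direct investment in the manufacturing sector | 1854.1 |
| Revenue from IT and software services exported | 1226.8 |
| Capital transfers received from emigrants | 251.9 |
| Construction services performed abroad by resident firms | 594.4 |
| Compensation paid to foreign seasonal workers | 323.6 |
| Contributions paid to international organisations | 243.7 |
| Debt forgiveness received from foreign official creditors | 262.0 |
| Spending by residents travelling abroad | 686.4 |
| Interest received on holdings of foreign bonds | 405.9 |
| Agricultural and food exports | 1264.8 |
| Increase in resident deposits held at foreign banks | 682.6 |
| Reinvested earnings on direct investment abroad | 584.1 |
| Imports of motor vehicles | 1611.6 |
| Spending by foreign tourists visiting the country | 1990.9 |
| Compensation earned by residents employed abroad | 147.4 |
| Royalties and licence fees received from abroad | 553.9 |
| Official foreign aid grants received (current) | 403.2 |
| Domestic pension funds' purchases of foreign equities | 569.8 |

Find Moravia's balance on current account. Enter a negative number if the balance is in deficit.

Goods: -1611.6 + 1264.8 + 8219.1 = 7872.3
Services: 553.9 - 686.4 + 1226.8 + 1990.9 + 594.4 = 3679.6
Primary income: -323.6 + 584.1 + 405.9 + 147.4 = 813.8
Secondary income: 403.2 - 243.7 = 159.5
Current account = 7872.3 + 3679.6 + 813.8 + 159.5 = 12525.2
(Excluded from the current account — financial account: inward foreign direct investment in the manufacturing sector 1854.1, increase in resident deposits held at foreign banks 682.6, domestic pension funds' purchases of foreign equities 569.8; capital account: capital transfers received from emigrants 251.9, debt forgiveness received from foreign official creditors 262.0.)

12525.2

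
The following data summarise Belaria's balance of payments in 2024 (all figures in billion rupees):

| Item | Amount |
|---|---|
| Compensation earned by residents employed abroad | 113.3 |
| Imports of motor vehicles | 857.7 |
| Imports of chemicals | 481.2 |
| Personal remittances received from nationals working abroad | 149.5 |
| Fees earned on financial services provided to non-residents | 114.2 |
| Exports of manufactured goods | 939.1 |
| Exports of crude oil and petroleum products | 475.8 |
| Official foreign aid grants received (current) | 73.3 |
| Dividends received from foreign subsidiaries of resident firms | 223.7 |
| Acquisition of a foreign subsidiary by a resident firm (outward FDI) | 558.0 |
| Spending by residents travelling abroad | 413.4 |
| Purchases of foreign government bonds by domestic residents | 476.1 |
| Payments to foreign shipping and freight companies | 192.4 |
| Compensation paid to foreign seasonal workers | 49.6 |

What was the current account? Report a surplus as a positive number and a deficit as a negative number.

Goods: -857.7 + 939.1 + 475.8 - 481.2 = 76.0
Services: 114.2 - 413.4 - 192.4 = -491.6
Primary income: -49.6 + 223.7 + 113.3 = 287.4
Secondary income: 149.5 + 73.3 = 222.8
Current account = 76.0 + (-491.6) + 287.4 + 222.8 = 94.6
(Excluded from the current account — financial account: acquisition of a foreign subsidiary by a resident firm (outward FDI) 558.0, purchases of foreign government bonds by domestic residents 476.1.)

94.6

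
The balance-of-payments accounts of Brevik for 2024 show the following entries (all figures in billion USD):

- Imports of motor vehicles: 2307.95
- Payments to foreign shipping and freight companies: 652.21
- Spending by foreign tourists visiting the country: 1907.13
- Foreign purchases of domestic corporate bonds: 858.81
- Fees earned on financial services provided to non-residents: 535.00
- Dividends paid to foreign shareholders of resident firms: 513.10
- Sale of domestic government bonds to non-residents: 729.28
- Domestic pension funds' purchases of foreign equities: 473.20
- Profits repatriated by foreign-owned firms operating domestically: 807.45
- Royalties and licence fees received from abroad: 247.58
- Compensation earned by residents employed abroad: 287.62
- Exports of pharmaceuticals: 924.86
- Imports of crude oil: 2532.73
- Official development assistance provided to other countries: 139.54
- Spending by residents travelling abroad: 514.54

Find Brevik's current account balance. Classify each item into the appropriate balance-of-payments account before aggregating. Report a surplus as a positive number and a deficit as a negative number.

-3565.33

Goods: -2532.73 + 924.86 - 2307.95 = -3915.82
Services: 1907.13 - 514.54 + 535.00 - 652.21 + 247.58 = 1522.96
Primary income: 287.62 - 513.10 - 807.45 = -1032.93
Secondary income: -139.54
Current account = (-3915.82) + 1522.96 + (-1032.93) + (-139.54) = -3565.33
(Excluded from the current account — financial account: foreign purchases of domestic corporate bonds 858.81, sale of domestic government bonds to non-residents 729.28, domestic pension funds' purchases of foreign equities 473.20.)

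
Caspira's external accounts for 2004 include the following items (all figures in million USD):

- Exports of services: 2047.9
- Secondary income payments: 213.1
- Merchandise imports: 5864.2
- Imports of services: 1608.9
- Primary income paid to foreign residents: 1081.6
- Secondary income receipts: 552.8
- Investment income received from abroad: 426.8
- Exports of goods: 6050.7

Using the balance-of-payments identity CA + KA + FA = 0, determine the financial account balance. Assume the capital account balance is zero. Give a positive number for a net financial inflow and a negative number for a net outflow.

Goods balance = 6050.7 - 5864.2 = 186.5
Services balance = 2047.9 - 1608.9 = 439.0
Trade balance (goods + services) = 186.5 + 439.0 = 625.5
Net primary income = 426.8 - 1081.6 = -654.8
Net secondary income = 552.8 - 213.1 = 339.7
Current account = 625.5 + (-654.8) + 339.7 = 310.4
Financial account = -(310.4) = -310.4

-310.4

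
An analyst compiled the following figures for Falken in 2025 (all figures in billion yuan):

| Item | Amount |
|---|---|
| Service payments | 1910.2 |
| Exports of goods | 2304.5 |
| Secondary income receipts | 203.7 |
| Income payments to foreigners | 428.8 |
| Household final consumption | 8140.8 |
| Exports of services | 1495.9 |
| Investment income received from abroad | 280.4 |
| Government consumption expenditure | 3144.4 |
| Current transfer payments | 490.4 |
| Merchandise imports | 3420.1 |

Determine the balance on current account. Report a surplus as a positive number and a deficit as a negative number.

-1965.0

Goods balance = 2304.5 - 3420.1 = -1115.6
Services balance = 1495.9 - 1910.2 = -414.3
Trade balance (goods + services) = -1115.6 + (-414.3) = -1529.9
Net primary income = 280.4 - 428.8 = -148.4
Net secondary income = 203.7 - 490.4 = -286.7
Current account = -1529.9 + (-148.4) + (-286.7) = -1965.0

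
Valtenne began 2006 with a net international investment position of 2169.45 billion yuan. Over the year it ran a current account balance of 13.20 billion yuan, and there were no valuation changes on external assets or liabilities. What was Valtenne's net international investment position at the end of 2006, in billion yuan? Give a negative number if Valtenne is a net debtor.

2182.65

With no valuation effects, change in NIIP = current account = 13.20
End-of-year NIIP = 2169.45 + 13.20 = 2182.65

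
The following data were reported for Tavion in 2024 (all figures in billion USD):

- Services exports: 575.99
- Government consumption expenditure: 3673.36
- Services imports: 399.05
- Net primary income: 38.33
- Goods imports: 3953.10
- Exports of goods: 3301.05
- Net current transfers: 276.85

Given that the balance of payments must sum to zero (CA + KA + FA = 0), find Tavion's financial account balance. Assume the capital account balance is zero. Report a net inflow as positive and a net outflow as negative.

Goods balance = 3301.05 - 3953.10 = -652.05
Services balance = 575.99 - 399.05 = 176.94
Trade balance (goods + services) = -652.05 + 176.94 = -475.11
Net primary income = 38.33
Net secondary income = 276.85
Current account = -475.11 + 38.33 + 276.85 = -159.93
Financial account = -(-159.93) = 159.93

159.93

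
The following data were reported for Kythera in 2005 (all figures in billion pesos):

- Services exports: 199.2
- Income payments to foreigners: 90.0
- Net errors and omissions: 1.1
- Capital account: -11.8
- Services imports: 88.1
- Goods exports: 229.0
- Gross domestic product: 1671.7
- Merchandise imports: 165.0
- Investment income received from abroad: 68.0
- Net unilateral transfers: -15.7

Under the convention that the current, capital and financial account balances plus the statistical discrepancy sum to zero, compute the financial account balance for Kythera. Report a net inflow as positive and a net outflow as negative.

Goods balance = 229.0 - 165.0 = 64.0
Services balance = 199.2 - 88.1 = 111.1
Trade balance (goods + services) = 64.0 + 111.1 = 175.1
Net primary income = 68.0 - 90.0 = -22.0
Net secondary income = -15.7
Current account = 175.1 + (-22.0) + (-15.7) = 137.4
Financial account = -(137.4 + (-11.8) + 1.1) = -126.7

-126.7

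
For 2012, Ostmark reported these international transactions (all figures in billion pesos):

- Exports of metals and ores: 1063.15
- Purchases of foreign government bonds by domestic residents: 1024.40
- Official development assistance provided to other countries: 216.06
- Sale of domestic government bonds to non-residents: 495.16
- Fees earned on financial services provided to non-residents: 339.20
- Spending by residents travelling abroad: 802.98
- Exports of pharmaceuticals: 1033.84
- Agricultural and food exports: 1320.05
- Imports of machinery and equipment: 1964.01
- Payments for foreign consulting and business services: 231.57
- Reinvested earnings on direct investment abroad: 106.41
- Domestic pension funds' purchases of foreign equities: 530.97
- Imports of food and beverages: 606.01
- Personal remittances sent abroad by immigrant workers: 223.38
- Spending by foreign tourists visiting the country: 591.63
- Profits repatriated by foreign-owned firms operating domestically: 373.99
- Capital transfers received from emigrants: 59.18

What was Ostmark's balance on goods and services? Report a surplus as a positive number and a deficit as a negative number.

743.30

Goods: 1033.84 + 1320.05 - 606.01 + 1063.15 - 1964.01 = 847.02
Services: -231.57 + 591.63 - 802.98 + 339.20 = -103.72
Trade balance = 847.02 + (-103.72) = 743.30
(Excluded from the trade balance — financial account: purchases of foreign government bonds by domestic residents 1024.40, sale of domestic government bonds to non-residents 495.16, domestic pension funds' purchases of foreign equities 530.97; secondary income: official development assistance provided to other countries 216.06, personal remittances sent abroad by immigrant workers 223.38; primary income: reinvested earnings on direct investment abroad 106.41, profits repatriated by foreign-owned firms operating domestically 373.99; capital account: capital transfers received from emigrants 59.18.)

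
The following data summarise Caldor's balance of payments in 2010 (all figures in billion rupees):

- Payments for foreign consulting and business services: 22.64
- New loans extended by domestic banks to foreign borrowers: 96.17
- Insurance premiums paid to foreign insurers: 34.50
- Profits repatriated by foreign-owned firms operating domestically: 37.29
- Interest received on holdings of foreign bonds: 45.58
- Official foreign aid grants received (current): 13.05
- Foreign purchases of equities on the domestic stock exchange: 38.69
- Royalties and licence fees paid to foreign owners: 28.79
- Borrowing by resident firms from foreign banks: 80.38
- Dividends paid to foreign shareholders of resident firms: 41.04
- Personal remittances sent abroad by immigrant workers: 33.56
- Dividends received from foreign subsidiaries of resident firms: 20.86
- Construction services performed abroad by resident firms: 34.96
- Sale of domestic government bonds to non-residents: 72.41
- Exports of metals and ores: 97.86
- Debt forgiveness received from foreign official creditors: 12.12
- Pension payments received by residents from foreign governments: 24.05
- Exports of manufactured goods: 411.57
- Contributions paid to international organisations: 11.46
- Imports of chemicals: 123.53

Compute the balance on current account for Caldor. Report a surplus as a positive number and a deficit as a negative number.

Goods: -123.53 + 411.57 + 97.86 = 385.90
Services: 34.96 - 34.50 - 22.64 - 28.79 = -50.97
Primary income: 45.58 - 37.29 - 41.04 + 20.86 = -11.89
Secondary income: 13.05 - 33.56 - 11.46 + 24.05 = -7.92
Current account = 385.90 + (-50.97) + (-11.89) + (-7.92) = 315.12
(Excluded from the current account — financial account: new loans extended by domestic banks to foreign borrowers 96.17, foreign purchases of equities on the domestic stock exchange 38.69, borrowing by resident firms from foreign banks 80.38, sale of domestic government bonds to non-residents 72.41; capital account: debt forgiveness received from foreign official creditors 12.12.)

315.12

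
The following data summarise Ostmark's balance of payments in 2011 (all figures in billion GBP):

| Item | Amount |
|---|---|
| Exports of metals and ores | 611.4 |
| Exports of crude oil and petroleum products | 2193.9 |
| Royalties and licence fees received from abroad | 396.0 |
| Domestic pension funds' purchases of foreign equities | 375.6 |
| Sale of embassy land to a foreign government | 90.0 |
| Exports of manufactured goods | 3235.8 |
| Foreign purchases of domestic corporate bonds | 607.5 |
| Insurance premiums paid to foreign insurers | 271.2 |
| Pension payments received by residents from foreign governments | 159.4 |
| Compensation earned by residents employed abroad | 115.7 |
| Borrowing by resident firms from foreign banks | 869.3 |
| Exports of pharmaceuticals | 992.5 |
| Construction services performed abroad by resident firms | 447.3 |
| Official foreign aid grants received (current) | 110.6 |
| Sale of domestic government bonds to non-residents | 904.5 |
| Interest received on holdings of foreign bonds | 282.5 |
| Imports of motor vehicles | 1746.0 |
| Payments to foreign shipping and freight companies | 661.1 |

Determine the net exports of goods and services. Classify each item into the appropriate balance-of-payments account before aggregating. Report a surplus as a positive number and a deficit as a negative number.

Goods: -1746.0 + 3235.8 + 611.4 + 992.5 + 2193.9 = 5287.6
Services: 396.0 - 661.1 - 271.2 + 447.3 = -89.0
Trade balance = 5287.6 + (-89.0) = 5198.6
(Excluded from the trade balance — financial account: domestic pension funds' purchases of foreign equities 375.6, foreign purchases of domestic corporate bonds 607.5, borrowing by resident firms from foreign banks 869.3, sale of domestic government bonds to non-residents 904.5; capital account: sale of embassy land to a foreign government 90.0; secondary income: pension payments received by residents from foreign governments 159.4, official foreign aid grants received (current) 110.6; primary income: compensation earned by residents employed abroad 115.7, interest received on holdings of foreign bonds 282.5.)

5198.6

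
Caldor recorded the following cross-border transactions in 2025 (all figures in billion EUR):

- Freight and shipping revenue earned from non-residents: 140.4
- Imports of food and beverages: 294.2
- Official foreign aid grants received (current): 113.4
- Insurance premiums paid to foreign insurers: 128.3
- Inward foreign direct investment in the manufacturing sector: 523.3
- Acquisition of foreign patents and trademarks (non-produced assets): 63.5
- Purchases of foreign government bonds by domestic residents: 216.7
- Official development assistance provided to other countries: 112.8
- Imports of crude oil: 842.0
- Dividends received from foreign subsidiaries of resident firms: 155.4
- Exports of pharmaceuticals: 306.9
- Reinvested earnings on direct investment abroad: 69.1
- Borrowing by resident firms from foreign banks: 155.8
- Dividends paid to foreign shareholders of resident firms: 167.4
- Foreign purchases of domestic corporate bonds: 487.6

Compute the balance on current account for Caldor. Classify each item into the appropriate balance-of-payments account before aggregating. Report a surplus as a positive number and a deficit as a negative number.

-759.5

Goods: -842.0 - 294.2 + 306.9 = -829.3
Services: -128.3 + 140.4 = 12.1
Primary income: -167.4 + 69.1 + 155.4 = 57.1
Secondary income: -112.8 + 113.4 = 0.6
Current account = (-829.3) + 12.1 + 57.1 + 0.6 = -759.5
(Excluded from the current account — financial account: inward foreign direct investment in the manufacturing sector 523.3, purchases of foreign government bonds by domestic residents 216.7, borrowing by resident firms from foreign banks 155.8, foreign purchases of domestic corporate bonds 487.6; capital account: acquisition of foreign patents and trademarks (non-produced assets) 63.5.)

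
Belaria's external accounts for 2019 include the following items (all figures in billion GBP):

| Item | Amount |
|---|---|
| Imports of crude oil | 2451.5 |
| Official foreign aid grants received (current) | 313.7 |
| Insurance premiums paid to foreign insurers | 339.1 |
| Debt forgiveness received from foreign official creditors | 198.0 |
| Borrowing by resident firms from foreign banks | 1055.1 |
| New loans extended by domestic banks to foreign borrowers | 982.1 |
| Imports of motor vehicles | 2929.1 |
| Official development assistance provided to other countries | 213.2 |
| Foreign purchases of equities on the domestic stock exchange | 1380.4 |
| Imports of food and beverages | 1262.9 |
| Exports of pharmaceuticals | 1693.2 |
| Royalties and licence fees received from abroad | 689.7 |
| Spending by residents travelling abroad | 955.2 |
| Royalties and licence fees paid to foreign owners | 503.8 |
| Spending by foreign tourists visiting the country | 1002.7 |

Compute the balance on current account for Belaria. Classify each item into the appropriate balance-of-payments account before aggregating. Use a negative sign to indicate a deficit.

Goods: -1262.9 - 2451.5 - 2929.1 + 1693.2 = -4950.3
Services: -339.1 + 689.7 + 1002.7 - 955.2 - 503.8 = -105.7
Secondary income: -213.2 + 313.7 = 100.5
Current account = (-4950.3) + (-105.7) + 100.5 = -4955.5
(Excluded from the current account — capital account: debt forgiveness received from foreign official creditors 198.0; financial account: borrowing by resident firms from foreign banks 1055.1, new loans extended by domestic banks to foreign borrowers 982.1, foreign purchases of equities on the domestic stock exchange 1380.4.)

-4955.5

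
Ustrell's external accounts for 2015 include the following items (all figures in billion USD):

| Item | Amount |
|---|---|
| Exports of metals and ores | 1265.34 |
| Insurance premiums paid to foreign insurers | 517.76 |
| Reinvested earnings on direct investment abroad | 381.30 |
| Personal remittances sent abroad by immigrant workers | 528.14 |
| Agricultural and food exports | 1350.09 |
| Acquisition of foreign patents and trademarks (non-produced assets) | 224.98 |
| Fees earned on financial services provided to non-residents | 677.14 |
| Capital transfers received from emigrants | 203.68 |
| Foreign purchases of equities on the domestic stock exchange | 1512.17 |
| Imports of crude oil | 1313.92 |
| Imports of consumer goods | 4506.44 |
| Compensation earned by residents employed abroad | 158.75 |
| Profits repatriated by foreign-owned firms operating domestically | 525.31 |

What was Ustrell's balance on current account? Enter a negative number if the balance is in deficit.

-3558.95

Goods: 1265.34 + 1350.09 - 4506.44 - 1313.92 = -3204.93
Services: 677.14 - 517.76 = 159.38
Primary income: 158.75 + 381.30 - 525.31 = 14.74
Secondary income: -528.14
Current account = (-3204.93) + 159.38 + 14.74 + (-528.14) = -3558.95
(Excluded from the current account — capital account: acquisition of foreign patents and trademarks (non-produced assets) 224.98, capital transfers received from emigrants 203.68; financial account: foreign purchases of equities on the domestic stock exchange 1512.17.)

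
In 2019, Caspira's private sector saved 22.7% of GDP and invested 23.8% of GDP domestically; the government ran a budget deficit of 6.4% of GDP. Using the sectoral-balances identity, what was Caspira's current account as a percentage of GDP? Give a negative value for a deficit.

-7.5

By the sectoral-balances identity, CA = (S_private - I) + (T - G).
Private balance = 22.7 - 23.8 = -1.1
Government balance (T - G) = -6.4
CA = -1.1 + (-6.4) = -7.5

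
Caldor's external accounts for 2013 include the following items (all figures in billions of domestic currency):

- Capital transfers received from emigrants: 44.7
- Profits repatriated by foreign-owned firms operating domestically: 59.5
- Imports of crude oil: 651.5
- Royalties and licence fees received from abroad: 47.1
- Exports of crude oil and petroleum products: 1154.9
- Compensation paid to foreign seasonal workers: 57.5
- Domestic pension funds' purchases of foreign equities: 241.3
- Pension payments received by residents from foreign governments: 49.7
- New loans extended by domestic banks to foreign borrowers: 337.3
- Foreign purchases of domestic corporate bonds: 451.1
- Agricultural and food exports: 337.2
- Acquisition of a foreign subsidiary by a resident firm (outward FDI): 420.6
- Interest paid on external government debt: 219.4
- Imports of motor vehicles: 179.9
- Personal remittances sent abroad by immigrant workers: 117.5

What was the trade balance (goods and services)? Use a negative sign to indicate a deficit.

Goods: 337.2 - 179.9 + 1154.9 - 651.5 = 660.7
Services: 47.1
Trade balance = 660.7 + 47.1 = 707.8
(Excluded from the trade balance — capital account: capital transfers received from emigrants 44.7; primary income: profits repatriated by foreign-owned firms operating domestically 59.5, compensation paid to foreign seasonal workers 57.5, interest paid on external government debt 219.4; financial account: domestic pension funds' purchases of foreign equities 241.3, new loans extended by domestic banks to foreign borrowers 337.3, foreign purchases of domestic corporate bonds 451.1, acquisition of a foreign subsidiary by a resident firm (outward FDI) 420.6; secondary income: pension payments received by residents from foreign governments 49.7, personal remittances sent abroad by immigrant workers 117.5.)

707.8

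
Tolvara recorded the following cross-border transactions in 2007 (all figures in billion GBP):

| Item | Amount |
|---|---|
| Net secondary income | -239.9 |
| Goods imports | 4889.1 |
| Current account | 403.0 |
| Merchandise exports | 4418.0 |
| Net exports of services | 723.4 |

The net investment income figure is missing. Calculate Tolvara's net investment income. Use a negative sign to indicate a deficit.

390.6

Current account = goods balance + services balance + net primary income + net secondary income
Sum of the known components = 12.4
Net investment income = CA - (known components) = 403.0 - 12.4 = 390.6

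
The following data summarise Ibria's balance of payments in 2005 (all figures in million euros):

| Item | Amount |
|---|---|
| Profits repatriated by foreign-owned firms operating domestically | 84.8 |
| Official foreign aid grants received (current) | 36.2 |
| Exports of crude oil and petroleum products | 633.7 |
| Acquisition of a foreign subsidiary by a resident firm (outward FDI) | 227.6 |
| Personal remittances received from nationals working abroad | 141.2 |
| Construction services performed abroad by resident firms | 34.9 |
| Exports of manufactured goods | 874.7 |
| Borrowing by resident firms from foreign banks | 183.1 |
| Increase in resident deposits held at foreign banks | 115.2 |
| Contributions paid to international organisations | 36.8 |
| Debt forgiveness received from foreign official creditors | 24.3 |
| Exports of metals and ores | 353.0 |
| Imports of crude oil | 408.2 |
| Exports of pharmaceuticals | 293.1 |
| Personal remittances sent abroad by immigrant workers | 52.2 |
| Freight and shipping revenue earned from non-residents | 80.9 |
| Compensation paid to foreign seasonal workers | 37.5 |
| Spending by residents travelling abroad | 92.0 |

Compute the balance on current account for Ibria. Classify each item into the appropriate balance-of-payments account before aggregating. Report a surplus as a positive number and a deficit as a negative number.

Goods: 874.7 - 408.2 + 353.0 + 633.7 + 293.1 = 1746.3
Services: -92.0 + 80.9 + 34.9 = 23.8
Primary income: -37.5 - 84.8 = -122.3
Secondary income: 141.2 + 36.2 - 52.2 - 36.8 = 88.4
Current account = 1746.3 + 23.8 + (-122.3) + 88.4 = 1736.2
(Excluded from the current account — financial account: acquisition of a foreign subsidiary by a resident firm (outward FDI) 227.6, borrowing by resident firms from foreign banks 183.1, increase in resident deposits held at foreign banks 115.2; capital account: debt forgiveness received from foreign official creditors 24.3.)

1736.2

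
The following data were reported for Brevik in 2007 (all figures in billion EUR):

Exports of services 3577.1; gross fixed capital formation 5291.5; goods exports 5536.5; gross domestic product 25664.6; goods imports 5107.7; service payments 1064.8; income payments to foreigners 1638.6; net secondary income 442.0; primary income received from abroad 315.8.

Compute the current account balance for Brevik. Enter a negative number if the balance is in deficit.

Goods balance = 5536.5 - 5107.7 = 428.8
Services balance = 3577.1 - 1064.8 = 2512.3
Trade balance (goods + services) = 428.8 + 2512.3 = 2941.1
Net primary income = 315.8 - 1638.6 = -1322.8
Net secondary income = 442.0
Current account = 2941.1 + (-1322.8) + 442.0 = 2060.3

2060.3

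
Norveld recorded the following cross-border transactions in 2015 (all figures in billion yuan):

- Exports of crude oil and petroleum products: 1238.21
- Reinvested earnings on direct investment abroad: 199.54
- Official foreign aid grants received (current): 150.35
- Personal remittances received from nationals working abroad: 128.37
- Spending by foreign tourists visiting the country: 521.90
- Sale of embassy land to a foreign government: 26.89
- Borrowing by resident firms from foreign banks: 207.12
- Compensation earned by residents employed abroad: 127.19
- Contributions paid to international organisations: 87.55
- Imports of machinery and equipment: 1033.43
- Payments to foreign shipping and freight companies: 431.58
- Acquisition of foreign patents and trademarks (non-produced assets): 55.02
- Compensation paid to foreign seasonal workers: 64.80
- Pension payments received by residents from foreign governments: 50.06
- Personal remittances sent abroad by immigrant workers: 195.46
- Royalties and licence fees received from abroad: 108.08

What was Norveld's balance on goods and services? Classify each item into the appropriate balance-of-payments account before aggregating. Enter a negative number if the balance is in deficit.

403.18

Goods: -1033.43 + 1238.21 = 204.78
Services: -431.58 + 108.08 + 521.90 = 198.40
Trade balance = 204.78 + 198.40 = 403.18
(Excluded from the trade balance — primary income: reinvested earnings on direct investment abroad 199.54, compensation earned by residents employed abroad 127.19, compensation paid to foreign seasonal workers 64.80; secondary income: official foreign aid grants received (current) 150.35, personal remittances received from nationals working abroad 128.37, contributions paid to international organisations 87.55, pension payments received by residents from foreign governments 50.06, personal remittances sent abroad by immigrant workers 195.46; capital account: sale of embassy land to a foreign government 26.89, acquisition of foreign patents and trademarks (non-produced assets) 55.02; financial account: borrowing by resident firms from foreign banks 207.12.)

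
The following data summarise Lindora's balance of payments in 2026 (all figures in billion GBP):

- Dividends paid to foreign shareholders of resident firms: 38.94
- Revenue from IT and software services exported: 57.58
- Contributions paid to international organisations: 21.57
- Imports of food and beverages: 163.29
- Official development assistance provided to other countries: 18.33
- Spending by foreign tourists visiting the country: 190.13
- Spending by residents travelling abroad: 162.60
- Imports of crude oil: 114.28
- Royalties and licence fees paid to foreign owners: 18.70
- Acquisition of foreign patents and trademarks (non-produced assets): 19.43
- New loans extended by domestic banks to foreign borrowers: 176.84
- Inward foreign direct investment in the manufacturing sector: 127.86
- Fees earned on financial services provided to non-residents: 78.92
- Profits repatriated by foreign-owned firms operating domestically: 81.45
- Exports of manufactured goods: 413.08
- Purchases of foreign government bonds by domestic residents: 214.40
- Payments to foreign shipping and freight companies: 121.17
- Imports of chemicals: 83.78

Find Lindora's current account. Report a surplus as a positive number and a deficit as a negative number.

-84.40

Goods: -114.28 + 413.08 - 163.29 - 83.78 = 51.73
Services: 190.13 + 78.92 - 162.60 - 18.70 + 57.58 - 121.17 = 24.16
Primary income: -38.94 - 81.45 = -120.39
Secondary income: -21.57 - 18.33 = -39.90
Current account = 51.73 + 24.16 + (-120.39) + (-39.90) = -84.40
(Excluded from the current account — capital account: acquisition of foreign patents and trademarks (non-produced assets) 19.43; financial account: new loans extended by domestic banks to foreign borrowers 176.84, inward foreign direct investment in the manufacturing sector 127.86, purchases of foreign government bonds by domestic residents 214.40.)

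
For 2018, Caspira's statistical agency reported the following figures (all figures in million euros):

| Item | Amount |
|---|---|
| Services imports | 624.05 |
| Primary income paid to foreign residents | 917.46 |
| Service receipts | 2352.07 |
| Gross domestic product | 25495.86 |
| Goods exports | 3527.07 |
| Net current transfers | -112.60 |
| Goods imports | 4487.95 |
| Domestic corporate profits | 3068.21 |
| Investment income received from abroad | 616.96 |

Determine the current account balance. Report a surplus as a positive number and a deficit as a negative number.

Goods balance = 3527.07 - 4487.95 = -960.88
Services balance = 2352.07 - 624.05 = 1728.02
Trade balance (goods + services) = -960.88 + 1728.02 = 767.14
Net primary income = 616.96 - 917.46 = -300.50
Net secondary income = -112.60
Current account = 767.14 + (-300.50) + (-112.60) = 354.04

354.04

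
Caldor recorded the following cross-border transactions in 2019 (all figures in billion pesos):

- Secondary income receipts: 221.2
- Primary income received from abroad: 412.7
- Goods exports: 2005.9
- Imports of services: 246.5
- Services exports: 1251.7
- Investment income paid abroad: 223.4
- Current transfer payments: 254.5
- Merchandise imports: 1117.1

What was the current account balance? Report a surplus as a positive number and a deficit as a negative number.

Goods balance = 2005.9 - 1117.1 = 888.8
Services balance = 1251.7 - 246.5 = 1005.2
Trade balance (goods + services) = 888.8 + 1005.2 = 1894.0
Net primary income = 412.7 - 223.4 = 189.3
Net secondary income = 221.2 - 254.5 = -33.3
Current account = 1894.0 + 189.3 + (-33.3) = 2050.0

2050.0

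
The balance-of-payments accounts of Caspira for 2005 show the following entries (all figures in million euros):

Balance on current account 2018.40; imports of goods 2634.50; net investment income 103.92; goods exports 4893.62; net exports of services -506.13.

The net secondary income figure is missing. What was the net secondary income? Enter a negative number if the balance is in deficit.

Current account = goods balance + services balance + net primary income + net secondary income
Sum of the known components = 1856.91
Net secondary income = CA - (known components) = 2018.40 - 1856.91 = 161.49

161.49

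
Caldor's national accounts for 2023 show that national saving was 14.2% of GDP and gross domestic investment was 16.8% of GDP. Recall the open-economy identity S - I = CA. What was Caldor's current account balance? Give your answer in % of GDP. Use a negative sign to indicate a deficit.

CA = S - I = 14.2 - 16.8 = -2.6

-2.6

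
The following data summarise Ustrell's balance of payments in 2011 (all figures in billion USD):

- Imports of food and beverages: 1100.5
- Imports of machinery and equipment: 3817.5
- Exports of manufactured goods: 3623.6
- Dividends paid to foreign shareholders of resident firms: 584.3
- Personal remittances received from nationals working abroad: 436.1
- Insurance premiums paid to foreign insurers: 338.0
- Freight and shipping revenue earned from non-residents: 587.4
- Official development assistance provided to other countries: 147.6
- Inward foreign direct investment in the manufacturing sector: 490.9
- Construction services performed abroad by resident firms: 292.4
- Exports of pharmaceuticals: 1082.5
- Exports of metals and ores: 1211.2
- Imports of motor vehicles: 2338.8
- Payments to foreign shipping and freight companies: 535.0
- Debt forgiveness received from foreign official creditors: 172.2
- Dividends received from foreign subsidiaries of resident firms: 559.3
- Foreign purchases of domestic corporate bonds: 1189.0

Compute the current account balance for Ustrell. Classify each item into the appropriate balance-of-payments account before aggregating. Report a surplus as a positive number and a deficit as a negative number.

Goods: 1211.2 + 3623.6 - 2338.8 - 1100.5 + 1082.5 - 3817.5 = -1339.5
Services: -535.0 + 587.4 + 292.4 - 338.0 = 6.8
Primary income: 559.3 - 584.3 = -25.0
Secondary income: 436.1 - 147.6 = 288.5
Current account = (-1339.5) + 6.8 + (-25.0) + 288.5 = -1069.2
(Excluded from the current account — financial account: inward foreign direct investment in the manufacturing sector 490.9, foreign purchases of domestic corporate bonds 1189.0; capital account: debt forgiveness received from foreign official creditors 172.2.)

-1069.2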